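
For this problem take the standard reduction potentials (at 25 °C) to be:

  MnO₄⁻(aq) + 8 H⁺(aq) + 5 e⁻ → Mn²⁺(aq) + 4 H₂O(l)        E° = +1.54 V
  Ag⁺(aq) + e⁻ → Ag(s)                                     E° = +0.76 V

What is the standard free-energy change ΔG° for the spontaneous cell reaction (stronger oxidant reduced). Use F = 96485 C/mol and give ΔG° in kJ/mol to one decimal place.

MnO₄⁻/Mn²⁺ (E° = +1.54 V) is the cathode; Ag⁺/Ag (E° = +0.76 V) is the anode, so E°cell = +0.78 V.
Balancing electrons gives n = 5 (lcm of 5 and 1).
ΔG° = −nFE° = −(5)(96485)(+0.78) = -376,292 J = -376.3 kJ/mol.

-376.3 kJ/mol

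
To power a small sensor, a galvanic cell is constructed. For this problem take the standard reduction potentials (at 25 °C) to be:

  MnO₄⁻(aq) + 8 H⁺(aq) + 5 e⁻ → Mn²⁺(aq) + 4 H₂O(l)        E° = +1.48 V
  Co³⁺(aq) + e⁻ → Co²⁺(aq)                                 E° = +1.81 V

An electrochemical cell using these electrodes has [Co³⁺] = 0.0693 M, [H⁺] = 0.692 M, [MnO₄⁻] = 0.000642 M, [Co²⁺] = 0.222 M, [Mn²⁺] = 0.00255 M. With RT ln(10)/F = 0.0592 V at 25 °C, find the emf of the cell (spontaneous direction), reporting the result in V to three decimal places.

+0.322 V

Co³⁺/Co²⁺ is the cathode (higher E°), MnO₄⁻/Mn²⁺ the anode: E°cell = +1.81 − (+1.48) = +0.33 V, n = 5.
Overall: 5 Co³⁺(aq) + Mn²⁺(aq) + 4 H₂O(l) → 5 Co²⁺(aq) + MnO₄⁻(aq) + 8 H⁺(aq)
Q = [Co²⁺]^5·[MnO₄⁻]·[H⁺]^8 / ([Co³⁺]^5·[Mn²⁺]); log Q = 0.650.
E = E° − (0.0592/n) log Q = +0.33 − (0.0592/5)(0.650) = +0.322 V.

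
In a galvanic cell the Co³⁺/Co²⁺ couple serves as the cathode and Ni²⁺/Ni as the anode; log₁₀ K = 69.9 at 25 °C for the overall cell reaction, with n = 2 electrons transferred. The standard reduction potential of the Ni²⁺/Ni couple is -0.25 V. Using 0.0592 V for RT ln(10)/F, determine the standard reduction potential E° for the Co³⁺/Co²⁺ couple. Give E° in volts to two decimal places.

E°cell = (0.0592/n)·log K = (0.0592/2)(69.9) = +2.069 V.
Since Co³⁺/Co²⁺ is the cathode and Ni²⁺/Ni the anode, E°cell = E°(Co³⁺/Co²⁺) − E°(Ni²⁺/Ni).
So E°(Co³⁺/Co²⁺) = E°cell + E°(Ni²⁺/Ni) = +2.069 + (-0.25) = +1.82 V.

+1.82 V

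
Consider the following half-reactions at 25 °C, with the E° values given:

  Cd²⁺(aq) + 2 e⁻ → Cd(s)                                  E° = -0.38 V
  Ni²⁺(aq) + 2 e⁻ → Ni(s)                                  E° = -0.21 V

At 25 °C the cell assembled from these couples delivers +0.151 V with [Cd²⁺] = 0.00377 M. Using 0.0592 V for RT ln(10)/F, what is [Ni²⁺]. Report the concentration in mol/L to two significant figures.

Ni²⁺/Ni is the cathode, Cd²⁺/Cd the anode: E°cell = +0.17 V, n = 2.
Overall reaction: Ni²⁺(aq) + Cd(s) → Ni(s) + Cd²⁺(aq); Q = [Cd²⁺]^1/[Ni²⁺]^1.
From E = E° − (0.0592/n) log Q: log Q = (E° − E)·n/0.0592 = (+0.17 − (+0.151))·2/0.0592 = 0.6419.
So 1·log[Ni²⁺] = 1·log(0.00377) − log Q = -2.4237 − (0.6419) = -3.0656; [Ni²⁺] = 10^(-3.0656) ≈ 0.00086 M.

0.00086 M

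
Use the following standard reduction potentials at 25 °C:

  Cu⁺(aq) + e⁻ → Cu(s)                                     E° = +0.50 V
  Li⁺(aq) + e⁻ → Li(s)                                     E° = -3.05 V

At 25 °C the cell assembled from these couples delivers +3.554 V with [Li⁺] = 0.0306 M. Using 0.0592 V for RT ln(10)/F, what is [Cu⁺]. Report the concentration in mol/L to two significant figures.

Cu⁺/Cu is the cathode, Li⁺/Li the anode: E°cell = +3.55 V, n = 1.
Overall reaction: Cu⁺(aq) + Li(s) → Cu(s) + Li⁺(aq); Q = [Li⁺]^1/[Cu⁺]^1.
From E = E° − (0.0592/n) log Q: log Q = (E° − E)·n/0.0592 = (+3.55 − (+3.554))·1/0.0592 = -0.0676.
So 1·log[Cu⁺] = 1·log(0.0306) − log Q = -1.5143 − (-0.0676) = -1.4467; [Cu⁺] = 10^(-1.4467) ≈ 0.036 M.

0.036 M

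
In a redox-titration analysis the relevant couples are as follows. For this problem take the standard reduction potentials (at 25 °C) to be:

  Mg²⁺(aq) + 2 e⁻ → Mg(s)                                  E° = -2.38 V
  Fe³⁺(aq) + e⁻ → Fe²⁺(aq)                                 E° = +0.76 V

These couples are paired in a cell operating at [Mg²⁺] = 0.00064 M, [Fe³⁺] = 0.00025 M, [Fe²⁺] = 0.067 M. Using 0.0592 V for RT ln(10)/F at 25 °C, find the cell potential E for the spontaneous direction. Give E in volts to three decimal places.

Fe³⁺/Fe²⁺ is the cathode (higher E°), Mg²⁺/Mg the anode: E°cell = +0.76 − (-2.38) = +3.14 V, n = 2.
Overall: 2 Fe³⁺(aq) + Mg(s) → 2 Fe²⁺(aq) + Mg²⁺(aq)
Q = [Fe²⁺]^2·[Mg²⁺] / ([Fe³⁺]^2); log Q = 1.662.
E = E° − (0.0592/n) log Q = +3.14 − (0.0592/2)(1.662) = +3.091 V.

+3.091 V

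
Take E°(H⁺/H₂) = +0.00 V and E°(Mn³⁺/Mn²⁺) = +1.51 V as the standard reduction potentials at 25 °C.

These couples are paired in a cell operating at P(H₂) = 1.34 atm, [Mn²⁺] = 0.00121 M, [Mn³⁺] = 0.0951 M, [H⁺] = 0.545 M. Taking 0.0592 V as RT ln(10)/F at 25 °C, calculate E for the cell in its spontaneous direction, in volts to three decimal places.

Mn³⁺/Mn²⁺ is the cathode (higher E°), H⁺/H₂ the anode: E°cell = +1.51 − (+0.00) = +1.51 V, n = 2.
Overall: 2 Mn³⁺(aq) + H₂(g) → 2 Mn²⁺(aq) + 2 H⁺(aq)
Q = [Mn²⁺]^2·[H⁺]^2 / ([Mn³⁺]^2·P(H₂)); log Q = -4.445.
E = E° − (0.0592/n) log Q = +1.51 − (0.0592/2)(-4.445) = +1.642 V.

+1.642 V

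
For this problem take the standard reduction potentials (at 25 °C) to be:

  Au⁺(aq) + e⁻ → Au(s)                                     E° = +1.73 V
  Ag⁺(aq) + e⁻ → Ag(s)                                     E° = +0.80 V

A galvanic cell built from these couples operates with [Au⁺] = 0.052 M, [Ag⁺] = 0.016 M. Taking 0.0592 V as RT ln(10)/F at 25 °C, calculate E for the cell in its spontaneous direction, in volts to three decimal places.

+0.960 V

Au⁺/Au is the cathode (higher E°), Ag⁺/Ag the anode: E°cell = +1.73 − (+0.80) = +0.93 V, n = 1.
Overall: Au⁺(aq) + Ag(s) → Au(s) + Ag⁺(aq)
Q = [Ag⁺] / ([Au⁺]); log Q = -0.512.
E = E° − (0.0592/n) log Q = +0.93 − (0.0592/1)(-0.512) = +0.960 V.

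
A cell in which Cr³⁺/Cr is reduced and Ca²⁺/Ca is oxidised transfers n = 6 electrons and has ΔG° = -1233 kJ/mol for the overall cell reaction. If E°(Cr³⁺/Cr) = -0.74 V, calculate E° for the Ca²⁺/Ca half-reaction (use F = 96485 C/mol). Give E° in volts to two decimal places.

-2.87 V

E°cell = −ΔG°/(nF) = −(-1233×10³)/((6)(96485)) = +2.130 V.
Since Cr³⁺/Cr is the cathode and Ca²⁺/Ca the anode, E°cell = E°(Cr³⁺/Cr) − E°(Ca²⁺/Ca).
So E°(Ca²⁺/Ca) = E°(Cr³⁺/Cr) − E°cell = (-0.74) − (+2.130) = -2.87 V.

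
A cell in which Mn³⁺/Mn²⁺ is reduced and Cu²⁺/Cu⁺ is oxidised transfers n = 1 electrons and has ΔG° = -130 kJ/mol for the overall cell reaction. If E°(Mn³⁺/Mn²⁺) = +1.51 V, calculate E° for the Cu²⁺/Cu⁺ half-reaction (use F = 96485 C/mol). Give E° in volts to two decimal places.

E°cell = −ΔG°/(nF) = −(-130×10³)/((1)(96485)) = +1.347 V.
Since Mn³⁺/Mn²⁺ is the cathode and Cu²⁺/Cu⁺ the anode, E°cell = E°(Mn³⁺/Mn²⁺) − E°(Cu²⁺/Cu⁺).
So E°(Cu²⁺/Cu⁺) = E°(Mn³⁺/Mn²⁺) − E°cell = (+1.51) − (+1.347) = +0.16 V.

+0.16 V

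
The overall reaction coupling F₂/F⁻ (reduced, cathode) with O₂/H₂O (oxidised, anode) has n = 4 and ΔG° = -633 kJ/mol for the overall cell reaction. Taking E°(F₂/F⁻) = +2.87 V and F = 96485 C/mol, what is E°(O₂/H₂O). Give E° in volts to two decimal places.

+1.23 V

E°cell = −ΔG°/(nF) = −(-633×10³)/((4)(96485)) = +1.640 V.
Since F₂/F⁻ is the cathode and O₂/H₂O the anode, E°cell = E°(F₂/F⁻) − E°(O₂/H₂O).
So E°(O₂/H₂O) = E°(F₂/F⁻) − E°cell = (+2.87) − (+1.640) = +1.23 V.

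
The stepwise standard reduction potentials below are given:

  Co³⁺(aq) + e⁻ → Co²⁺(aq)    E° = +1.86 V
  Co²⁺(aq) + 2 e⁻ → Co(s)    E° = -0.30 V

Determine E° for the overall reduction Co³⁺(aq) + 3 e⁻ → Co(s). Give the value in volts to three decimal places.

+0.420 V

Standard free energies of sequential steps add: ΔG°₃ = ΔG°₁ + ΔG°₂, so n₃E°₃ = n₁E°₁ + n₂E°₂.
E°₃ = (1×+1.86 + 2×-0.30) / 3 = (+1.260) / 3 = +0.420 V.
E° values themselves are not directly additive — weighting by electron count is essential.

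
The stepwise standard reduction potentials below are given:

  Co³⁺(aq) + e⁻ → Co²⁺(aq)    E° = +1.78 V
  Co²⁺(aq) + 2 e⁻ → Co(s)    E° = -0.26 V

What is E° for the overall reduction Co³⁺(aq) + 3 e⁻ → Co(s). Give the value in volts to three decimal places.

Standard free energies of sequential steps add: ΔG°₃ = ΔG°₁ + ΔG°₂, so n₃E°₃ = n₁E°₁ + n₂E°₂.
E°₃ = (1×+1.78 + 2×-0.26) / 3 = (+1.260) / 3 = +0.420 V.
E° values themselves are not directly additive — weighting by electron count is essential.

+0.420 V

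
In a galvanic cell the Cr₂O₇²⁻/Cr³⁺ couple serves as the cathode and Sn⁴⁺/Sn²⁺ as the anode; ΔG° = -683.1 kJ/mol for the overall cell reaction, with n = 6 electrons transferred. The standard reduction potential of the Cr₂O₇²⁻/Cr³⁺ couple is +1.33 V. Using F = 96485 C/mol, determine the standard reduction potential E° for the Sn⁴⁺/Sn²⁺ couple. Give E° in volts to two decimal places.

E°cell = −ΔG°/(nF) = −(-683.1×10³)/((6)(96485)) = +1.180 V.
Since Cr₂O₇²⁻/Cr³⁺ is the cathode and Sn⁴⁺/Sn²⁺ the anode, E°cell = E°(Cr₂O₇²⁻/Cr³⁺) − E°(Sn⁴⁺/Sn²⁺).
So E°(Sn⁴⁺/Sn²⁺) = E°(Cr₂O₇²⁻/Cr³⁺) − E°cell = (+1.33) − (+1.180) = +0.15 V.

+0.15 V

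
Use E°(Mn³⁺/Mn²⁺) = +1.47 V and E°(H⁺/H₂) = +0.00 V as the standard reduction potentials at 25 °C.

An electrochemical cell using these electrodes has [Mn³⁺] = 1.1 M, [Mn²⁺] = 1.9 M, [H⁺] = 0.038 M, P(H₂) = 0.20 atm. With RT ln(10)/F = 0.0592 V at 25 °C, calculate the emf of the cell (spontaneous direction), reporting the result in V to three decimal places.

+1.519 V

Mn³⁺/Mn²⁺ is the cathode (higher E°), H⁺/H₂ the anode: E°cell = +1.47 − (+0.00) = +1.47 V, n = 2.
Overall: 2 Mn³⁺(aq) + H₂(g) → 2 Mn²⁺(aq) + 2 H⁺(aq)
Q = [Mn²⁺]^2·[H⁺]^2 / ([Mn³⁺]^2·P(H₂)); log Q = -1.667.
E = E° − (0.0592/n) log Q = +1.47 − (0.0592/2)(-1.667) = +1.519 V.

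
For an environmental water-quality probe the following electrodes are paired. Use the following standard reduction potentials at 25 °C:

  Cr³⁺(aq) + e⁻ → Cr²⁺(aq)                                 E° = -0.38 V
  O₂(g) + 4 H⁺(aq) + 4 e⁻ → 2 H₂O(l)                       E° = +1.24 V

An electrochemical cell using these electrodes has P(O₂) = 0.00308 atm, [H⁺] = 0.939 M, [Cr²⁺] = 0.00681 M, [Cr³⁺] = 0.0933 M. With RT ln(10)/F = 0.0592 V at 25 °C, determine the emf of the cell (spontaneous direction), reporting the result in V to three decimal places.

O₂/H₂O is the cathode (higher E°), Cr³⁺/Cr²⁺ the anode: E°cell = +1.24 − (-0.38) = +1.62 V, n = 4.
Overall: O₂(g) + 4 H⁺(aq) + 4 Cr²⁺(aq) → 2 H₂O(l) + 4 Cr³⁺(aq)
Q = [Cr³⁺]^4 / (P(O₂)·[H⁺]^4·[Cr²⁺]^4); log Q = 7.168.
E = E° − (0.0592/n) log Q = +1.62 − (0.0592/4)(7.168) = +1.514 V.

+1.514 V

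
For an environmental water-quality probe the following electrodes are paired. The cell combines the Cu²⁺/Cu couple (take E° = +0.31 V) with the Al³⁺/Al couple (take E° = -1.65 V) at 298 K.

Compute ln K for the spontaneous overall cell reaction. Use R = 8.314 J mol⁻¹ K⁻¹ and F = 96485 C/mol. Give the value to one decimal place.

458.0

Cathode: Cu²⁺/Cu; anode: Al³⁺/Al. E°cell = (+0.31) − (-1.65) = +1.96 V, with n = 6.
ΔG° = −nFE° = −RT ln K, so ln K = nFE°/(RT) = (6)(96485)(+1.96) / ((8.314)(298)) = 457.974.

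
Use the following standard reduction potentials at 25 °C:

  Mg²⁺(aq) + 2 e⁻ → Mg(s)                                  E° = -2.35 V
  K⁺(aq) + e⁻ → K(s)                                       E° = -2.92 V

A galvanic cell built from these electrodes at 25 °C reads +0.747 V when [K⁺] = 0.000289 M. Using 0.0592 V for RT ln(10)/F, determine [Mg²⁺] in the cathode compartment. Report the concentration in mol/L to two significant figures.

Mg²⁺/Mg is the cathode, K⁺/K the anode: E°cell = +0.57 V, n = 2.
Overall reaction: Mg²⁺(aq) + 2 K(s) → Mg(s) + 2 K⁺(aq); Q = [K⁺]^2/[Mg²⁺]^1.
From E = E° − (0.0592/n) log Q: log Q = (E° − E)·n/0.0592 = (+0.57 − (+0.747))·2/0.0592 = -5.9797.
So 1·log[Mg²⁺] = 2·log(0.000289) − log Q = -7.0782 − (-5.9797) = -1.0985; [Mg²⁺] = 10^(-1.0985) ≈ 0.080 M.

0.080 M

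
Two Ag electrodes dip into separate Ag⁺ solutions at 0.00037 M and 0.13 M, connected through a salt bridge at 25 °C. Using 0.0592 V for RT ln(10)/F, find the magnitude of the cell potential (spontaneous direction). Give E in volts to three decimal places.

+0.151 V

For a concentration cell E°cell = 0. The 0.13 M side is the cathode (reduction is favoured where [Ag⁺] is higher).
With n = 1, E = −(0.0592/1) log([Ag⁺]ₐₙ/[Ag⁺]꜀ₐₜ) = −(0.0592/1) log(0.00037/0.13) = −(0.0592/1)(-2.546) = +0.151 V.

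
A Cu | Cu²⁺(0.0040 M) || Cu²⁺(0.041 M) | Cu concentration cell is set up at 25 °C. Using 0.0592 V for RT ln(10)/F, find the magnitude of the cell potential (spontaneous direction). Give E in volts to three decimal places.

+0.030 V

For a concentration cell E°cell = 0. The 0.041 M side is the cathode (reduction is favoured where [Cu²⁺] is higher).
With n = 2, E = −(0.0592/2) log([Cu²⁺]ₐₙ/[Cu²⁺]꜀ₐₜ) = −(0.0592/2) log(0.004/0.041) = −(0.0592/2)(-1.011) = +0.030 V.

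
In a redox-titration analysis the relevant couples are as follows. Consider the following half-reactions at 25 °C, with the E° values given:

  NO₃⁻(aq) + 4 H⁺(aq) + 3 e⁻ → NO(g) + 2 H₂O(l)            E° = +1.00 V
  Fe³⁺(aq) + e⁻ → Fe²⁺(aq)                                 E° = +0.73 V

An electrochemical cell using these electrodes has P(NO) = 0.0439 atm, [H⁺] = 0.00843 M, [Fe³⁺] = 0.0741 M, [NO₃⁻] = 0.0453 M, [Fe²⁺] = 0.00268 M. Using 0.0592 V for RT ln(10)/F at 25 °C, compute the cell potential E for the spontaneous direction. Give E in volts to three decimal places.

+0.021 V

NO₃⁻/NO is the cathode (higher E°), Fe³⁺/Fe²⁺ the anode: E°cell = +1.00 − (+0.73) = +0.27 V, n = 3.
Overall: NO₃⁻(aq) + 4 H⁺(aq) + 3 Fe²⁺(aq) → NO(g) + 2 H₂O(l) + 3 Fe³⁺(aq)
Q = P(NO)·[Fe³⁺]^3 / ([NO₃⁻]·[H⁺]^4·[Fe²⁺]^3); log Q = 12.608.
E = E° − (0.0592/n) log Q = +0.27 − (0.0592/3)(12.608) = +0.021 V.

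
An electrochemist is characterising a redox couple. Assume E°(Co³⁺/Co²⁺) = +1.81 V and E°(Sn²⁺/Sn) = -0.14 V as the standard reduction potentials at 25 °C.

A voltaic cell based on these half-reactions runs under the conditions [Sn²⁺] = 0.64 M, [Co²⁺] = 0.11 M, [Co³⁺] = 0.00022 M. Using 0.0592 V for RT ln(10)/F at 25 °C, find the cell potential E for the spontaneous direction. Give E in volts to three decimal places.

+1.796 V

Co³⁺/Co²⁺ is the cathode (higher E°), Sn²⁺/Sn the anode: E°cell = +1.81 − (-0.14) = +1.95 V, n = 2.
Overall: 2 Co³⁺(aq) + Sn(s) → 2 Co²⁺(aq) + Sn²⁺(aq)
Q = [Co²⁺]^2·[Sn²⁺] / ([Co³⁺]^2); log Q = 5.204.
E = E° − (0.0592/n) log Q = +1.95 − (0.0592/2)(5.204) = +1.796 V.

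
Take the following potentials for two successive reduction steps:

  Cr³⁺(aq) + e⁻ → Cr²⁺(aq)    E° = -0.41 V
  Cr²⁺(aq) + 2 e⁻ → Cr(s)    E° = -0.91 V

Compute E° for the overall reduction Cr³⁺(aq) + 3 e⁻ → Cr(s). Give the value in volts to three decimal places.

Since ΔG° = −nFE° is additive over sequential reductions, n₃E°₃ = n₁E°₁ + n₂E°₂.
E°₃ = (1×-0.41 + 2×-0.91) / 3 = (-2.230) / 3 = -0.743 V.

-0.743 V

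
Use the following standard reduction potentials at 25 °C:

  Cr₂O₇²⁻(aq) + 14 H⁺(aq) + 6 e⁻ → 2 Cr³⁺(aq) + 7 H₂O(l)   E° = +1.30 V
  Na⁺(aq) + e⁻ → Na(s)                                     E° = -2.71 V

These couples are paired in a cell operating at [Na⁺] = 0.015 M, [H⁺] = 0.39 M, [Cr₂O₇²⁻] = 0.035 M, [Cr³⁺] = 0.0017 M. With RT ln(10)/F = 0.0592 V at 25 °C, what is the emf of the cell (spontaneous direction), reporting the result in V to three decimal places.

+4.102 V

Cr₂O₇²⁻/Cr³⁺ is the cathode (higher E°), Na⁺/Na the anode: E°cell = +1.30 − (-2.71) = +4.01 V, n = 6.
Overall: Cr₂O₇²⁻(aq) + 14 H⁺(aq) + 6 Na(s) → 2 Cr³⁺(aq) + 7 H₂O(l) + 6 Na⁺(aq)
Q = [Cr³⁺]^2·[Na⁺]^6 / ([Cr₂O₇²⁻]·[H⁺]^14); log Q = -9.302.
E = E° − (0.0592/n) log Q = +4.01 − (0.0592/6)(-9.302) = +4.102 V.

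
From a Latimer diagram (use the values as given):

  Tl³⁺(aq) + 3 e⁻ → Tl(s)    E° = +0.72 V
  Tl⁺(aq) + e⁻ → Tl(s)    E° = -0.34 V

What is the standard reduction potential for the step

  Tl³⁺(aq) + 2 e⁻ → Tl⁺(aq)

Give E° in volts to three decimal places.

Sequential free energies add, so n₃E°₃ = n₁E°₁ + n₂E°₂.
With n₃ = 3, and the known step contributing 1×(-0.34) V, the unknown satisfies 2·E° = 3×(+0.72) − 1×(-0.34) = +2.500.
E° = +2.500 / 2 = +1.250 V.

+1.250 V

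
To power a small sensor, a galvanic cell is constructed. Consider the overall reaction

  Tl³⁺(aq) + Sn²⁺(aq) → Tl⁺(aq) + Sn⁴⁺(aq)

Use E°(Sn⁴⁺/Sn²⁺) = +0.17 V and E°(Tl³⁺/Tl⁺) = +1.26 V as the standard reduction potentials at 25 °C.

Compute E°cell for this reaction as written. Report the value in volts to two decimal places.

+1.09 V

The Tl³⁺/Tl⁺ couple has the higher reduction potential, so it is the cathode; Sn⁴⁺/Sn²⁺ is oxidised at the anode.
E°cell = E°(cathode) − E°(anode) = (+1.26) − (+0.17) = +1.09 V.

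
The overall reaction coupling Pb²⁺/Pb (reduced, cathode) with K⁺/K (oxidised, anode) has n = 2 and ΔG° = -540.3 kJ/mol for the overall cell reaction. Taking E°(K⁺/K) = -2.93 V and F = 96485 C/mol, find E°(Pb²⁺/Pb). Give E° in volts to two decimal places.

-0.13 V

E°cell = −ΔG°/(nF) = −(-540.3×10³)/((2)(96485)) = +2.800 V.
Since Pb²⁺/Pb is the cathode and K⁺/K the anode, E°cell = E°(Pb²⁺/Pb) − E°(K⁺/K).
So E°(Pb²⁺/Pb) = E°cell + E°(K⁺/K) = +2.800 + (-2.93) = -0.13 V.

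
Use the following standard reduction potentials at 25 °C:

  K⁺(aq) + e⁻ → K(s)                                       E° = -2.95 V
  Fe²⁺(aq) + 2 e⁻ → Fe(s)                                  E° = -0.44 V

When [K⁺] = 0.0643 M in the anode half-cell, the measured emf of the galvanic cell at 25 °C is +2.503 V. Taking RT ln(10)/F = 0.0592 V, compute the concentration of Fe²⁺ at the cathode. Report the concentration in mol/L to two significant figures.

Fe²⁺/Fe is the cathode, K⁺/K the anode: E°cell = +2.51 V, n = 2.
Overall reaction: Fe²⁺(aq) + 2 K(s) → Fe(s) + 2 K⁺(aq); Q = [K⁺]^2/[Fe²⁺]^1.
From E = E° − (0.0592/n) log Q: log Q = (E° − E)·n/0.0592 = (+2.51 − (+2.503))·2/0.0592 = 0.2365.
So 1·log[Fe²⁺] = 2·log(0.0643) − log Q = -2.3836 − (0.2365) = -2.6201; [Fe²⁺] = 10^(-2.6201) ≈ 0.0024 M.

0.0024 M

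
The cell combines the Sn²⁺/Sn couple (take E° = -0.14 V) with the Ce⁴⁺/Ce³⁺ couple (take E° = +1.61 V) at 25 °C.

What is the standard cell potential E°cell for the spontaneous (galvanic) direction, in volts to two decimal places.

+1.75 V

The Ce⁴⁺/Ce³⁺ couple has the higher reduction potential, so it is the cathode; Sn²⁺/Sn is oxidised at the anode.
E°cell = E°(cathode) − E°(anode) = (+1.61) − (-0.14) = +1.75 V.
Since E°cell > 0, the reaction is spontaneous under standard conditions.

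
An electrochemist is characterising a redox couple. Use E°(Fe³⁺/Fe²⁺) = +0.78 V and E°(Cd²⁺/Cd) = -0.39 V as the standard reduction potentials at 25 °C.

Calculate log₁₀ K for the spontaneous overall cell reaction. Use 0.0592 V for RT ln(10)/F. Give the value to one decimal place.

Cathode: Fe³⁺/Fe²⁺; anode: Cd²⁺/Cd. E°cell = +1.17 V, n = 2.
log K = nE°cell / 0.0592 = (2)(+1.17) / 0.0592 = 39.5.

39.5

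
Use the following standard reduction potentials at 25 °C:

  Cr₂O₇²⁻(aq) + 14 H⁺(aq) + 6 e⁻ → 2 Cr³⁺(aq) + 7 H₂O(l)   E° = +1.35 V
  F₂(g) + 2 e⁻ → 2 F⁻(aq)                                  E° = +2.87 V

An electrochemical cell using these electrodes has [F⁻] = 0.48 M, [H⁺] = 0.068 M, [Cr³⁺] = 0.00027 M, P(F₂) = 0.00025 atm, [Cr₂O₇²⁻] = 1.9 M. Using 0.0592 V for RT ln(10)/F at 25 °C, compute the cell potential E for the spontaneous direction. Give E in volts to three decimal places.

+1.520 V

F₂/F⁻ is the cathode (higher E°), Cr₂O₇²⁻/Cr³⁺ the anode: E°cell = +2.87 − (+1.35) = +1.52 V, n = 6.
Overall: 3 F₂(g) + 2 Cr³⁺(aq) + 7 H₂O(l) → 6 F⁻(aq) + Cr₂O₇²⁻(aq) + 14 H⁺(aq)
Q = [F⁻]^6·[Cr₂O₇²⁻]·[H⁺]^14 / (P(F₂)^3·[Cr³⁺]^2); log Q = -0.035.
E = E° − (0.0592/n) log Q = +1.52 − (0.0592/6)(-0.035) = +1.520 V.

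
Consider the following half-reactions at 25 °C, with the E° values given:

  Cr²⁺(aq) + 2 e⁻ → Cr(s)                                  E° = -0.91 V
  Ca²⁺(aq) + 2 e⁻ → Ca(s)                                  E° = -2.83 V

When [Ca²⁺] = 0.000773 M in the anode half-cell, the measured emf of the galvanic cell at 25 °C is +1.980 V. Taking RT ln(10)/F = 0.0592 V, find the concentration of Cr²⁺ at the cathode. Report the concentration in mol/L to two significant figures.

Cr²⁺/Cr is the cathode, Ca²⁺/Ca the anode: E°cell = +1.92 V, n = 2.
Overall reaction: Cr²⁺(aq) + Ca(s) → Cr(s) + Ca²⁺(aq); Q = [Ca²⁺]^1/[Cr²⁺]^1.
From E = E° − (0.0592/n) log Q: log Q = (E° − E)·n/0.0592 = (+1.92 − (+1.980))·2/0.0592 = -2.0270.
So 1·log[Cr²⁺] = 1·log(0.000773) − log Q = -3.1118 − (-2.0270) = -1.0848; [Cr²⁺] = 10^(-1.0848) ≈ 0.082 M.

0.082 M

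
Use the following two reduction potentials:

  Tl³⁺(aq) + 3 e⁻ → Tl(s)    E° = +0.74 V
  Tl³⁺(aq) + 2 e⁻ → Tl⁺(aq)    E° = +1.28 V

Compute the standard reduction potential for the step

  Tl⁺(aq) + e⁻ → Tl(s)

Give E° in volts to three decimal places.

Sequential free energies add, so n₃E°₃ = n₁E°₁ + n₂E°₂.
With n₃ = 3, and the known step contributing 2×(+1.28) V, the unknown satisfies 1·E° = 3×(+0.74) − 2×(+1.28) = -0.340.
E° = -0.340 / 1 = -0.340 V.

-0.340 V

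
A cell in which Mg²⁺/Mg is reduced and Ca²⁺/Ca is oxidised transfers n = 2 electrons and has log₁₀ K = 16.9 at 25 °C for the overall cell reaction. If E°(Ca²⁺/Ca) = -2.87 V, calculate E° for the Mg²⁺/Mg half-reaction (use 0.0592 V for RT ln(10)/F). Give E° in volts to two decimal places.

E°cell = (0.0592/n)·log K = (0.0592/2)(16.9) = +0.500 V.
Since Mg²⁺/Mg is the cathode and Ca²⁺/Ca the anode, E°cell = E°(Mg²⁺/Mg) − E°(Ca²⁺/Ca).
So E°(Mg²⁺/Mg) = E°cell + E°(Ca²⁺/Ca) = +0.500 + (-2.87) = -2.37 V.

-2.37 V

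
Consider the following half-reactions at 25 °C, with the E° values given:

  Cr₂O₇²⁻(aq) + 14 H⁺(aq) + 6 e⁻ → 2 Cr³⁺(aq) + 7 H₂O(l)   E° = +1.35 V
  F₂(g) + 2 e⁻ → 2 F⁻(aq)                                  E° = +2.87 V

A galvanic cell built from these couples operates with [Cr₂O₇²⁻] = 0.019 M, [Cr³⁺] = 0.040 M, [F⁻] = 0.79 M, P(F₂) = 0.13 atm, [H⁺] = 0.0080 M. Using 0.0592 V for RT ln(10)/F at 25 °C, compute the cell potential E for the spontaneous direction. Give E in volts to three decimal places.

F₂/F⁻ is the cathode (higher E°), Cr₂O₇²⁻/Cr³⁺ the anode: E°cell = +2.87 − (+1.35) = +1.52 V, n = 6.
Overall: 3 F₂(g) + 2 Cr³⁺(aq) + 7 H₂O(l) → 6 F⁻(aq) + Cr₂O₇²⁻(aq) + 14 H⁺(aq)
Q = [F⁻]^6·[Cr₂O₇²⁻]·[H⁺]^14 / (P(F₂)^3·[Cr³⁺]^2); log Q = -26.238.
E = E° − (0.0592/n) log Q = +1.52 − (0.0592/6)(-26.238) = +1.779 V.

+1.779 V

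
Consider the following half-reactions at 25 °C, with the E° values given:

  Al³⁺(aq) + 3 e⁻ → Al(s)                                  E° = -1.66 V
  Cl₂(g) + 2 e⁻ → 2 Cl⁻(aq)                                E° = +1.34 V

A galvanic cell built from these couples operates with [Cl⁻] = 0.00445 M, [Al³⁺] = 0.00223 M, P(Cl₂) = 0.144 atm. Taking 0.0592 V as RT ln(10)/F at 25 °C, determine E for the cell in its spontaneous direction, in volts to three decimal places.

Cl₂/Cl⁻ is the cathode (higher E°), Al³⁺/Al the anode: E°cell = +1.34 − (-1.66) = +3.00 V, n = 6.
Overall: 3 Cl₂(g) + 2 Al(s) → 6 Cl⁻(aq) + 2 Al³⁺(aq)
Q = [Cl⁻]^6·[Al³⁺]^2 / (P(Cl₂)^3); log Q = -16.888.
E = E° − (0.0592/n) log Q = +3.00 − (0.0592/6)(-16.888) = +3.167 V.

+3.167 V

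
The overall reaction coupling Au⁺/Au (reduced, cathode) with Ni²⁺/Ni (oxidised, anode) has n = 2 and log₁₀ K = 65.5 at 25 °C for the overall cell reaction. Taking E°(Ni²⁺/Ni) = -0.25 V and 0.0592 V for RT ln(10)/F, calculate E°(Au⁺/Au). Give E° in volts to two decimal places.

+1.69 V

E°cell = (0.0592/n)·log K = (0.0592/2)(65.5) = +1.939 V.
Since Au⁺/Au is the cathode and Ni²⁺/Ni the anode, E°cell = E°(Au⁺/Au) − E°(Ni²⁺/Ni).
So E°(Au⁺/Au) = E°cell + E°(Ni²⁺/Ni) = +1.939 + (-0.25) = +1.69 V.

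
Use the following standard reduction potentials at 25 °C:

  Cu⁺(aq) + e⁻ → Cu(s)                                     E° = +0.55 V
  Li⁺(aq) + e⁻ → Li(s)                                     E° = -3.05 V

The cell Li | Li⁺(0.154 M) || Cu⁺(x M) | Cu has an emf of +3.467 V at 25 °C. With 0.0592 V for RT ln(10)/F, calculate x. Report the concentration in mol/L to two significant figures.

Cu⁺/Cu is the cathode, Li⁺/Li the anode: E°cell = +3.60 V, n = 1.
Overall reaction: Cu⁺(aq) + Li(s) → Cu(s) + Li⁺(aq); Q = [Li⁺]^1/[Cu⁺]^1.
From E = E° − (0.0592/n) log Q: log Q = (E° − E)·n/0.0592 = (+3.60 − (+3.467))·1/0.0592 = 2.2466.
So 1·log[Cu⁺] = 1·log(0.154) − log Q = -0.8125 − (2.2466) = -3.0591; [Cu⁺] = 10^(-3.0591) ≈ 0.00087 M.

0.00087 M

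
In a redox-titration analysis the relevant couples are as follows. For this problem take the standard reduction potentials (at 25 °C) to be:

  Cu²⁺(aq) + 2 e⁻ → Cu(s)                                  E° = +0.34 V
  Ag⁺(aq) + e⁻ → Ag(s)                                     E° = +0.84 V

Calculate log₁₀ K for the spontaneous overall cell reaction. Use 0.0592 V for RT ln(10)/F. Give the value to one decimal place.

Cathode: Ag⁺/Ag; anode: Cu²⁺/Cu. E°cell = +0.50 V, n = 2.
log K = nE°cell / 0.0592 = (2)(+0.50) / 0.0592 = 16.9.

16.9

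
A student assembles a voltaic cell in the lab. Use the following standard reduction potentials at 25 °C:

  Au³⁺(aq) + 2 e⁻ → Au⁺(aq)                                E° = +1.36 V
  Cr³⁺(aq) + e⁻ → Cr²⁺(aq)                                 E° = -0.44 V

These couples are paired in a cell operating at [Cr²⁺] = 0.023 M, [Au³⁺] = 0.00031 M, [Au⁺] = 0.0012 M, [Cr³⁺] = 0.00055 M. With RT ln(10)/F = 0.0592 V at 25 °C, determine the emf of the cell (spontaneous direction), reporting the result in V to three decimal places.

+1.879 V

Au³⁺/Au⁺ is the cathode (higher E°), Cr³⁺/Cr²⁺ the anode: E°cell = +1.36 − (-0.44) = +1.80 V, n = 2.
Overall: Au³⁺(aq) + 2 Cr²⁺(aq) → Au⁺(aq) + 2 Cr³⁺(aq)
Q = [Au⁺]·[Cr³⁺]^2 / ([Au³⁺]·[Cr²⁺]^2); log Q = -2.655.
E = E° − (0.0592/n) log Q = +1.80 − (0.0592/2)(-2.655) = +1.879 V.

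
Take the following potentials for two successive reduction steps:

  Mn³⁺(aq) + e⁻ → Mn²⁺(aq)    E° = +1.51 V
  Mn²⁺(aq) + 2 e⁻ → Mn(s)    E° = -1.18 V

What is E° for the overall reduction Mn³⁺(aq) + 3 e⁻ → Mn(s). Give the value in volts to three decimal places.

-0.283 V

Standard free energies of sequential steps add: ΔG°₃ = ΔG°₁ + ΔG°₂, so n₃E°₃ = n₁E°₁ + n₂E°₂.
E°₃ = (1×+1.51 + 2×-1.18) / 3 = (-0.850) / 3 = -0.283 V.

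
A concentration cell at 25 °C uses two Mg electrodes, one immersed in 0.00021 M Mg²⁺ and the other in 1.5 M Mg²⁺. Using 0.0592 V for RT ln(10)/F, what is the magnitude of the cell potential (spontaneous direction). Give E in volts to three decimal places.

For a concentration cell E°cell = 0. The 1.5 M side is the cathode (reduction is favoured where [Mg²⁺] is higher).
With n = 2, E = −(0.0592/2) log([Mg²⁺]ₐₙ/[Mg²⁺]꜀ₐₜ) = −(0.0592/2) log(0.00021/1.5) = −(0.0592/2)(-3.854) = +0.114 V.

+0.114 V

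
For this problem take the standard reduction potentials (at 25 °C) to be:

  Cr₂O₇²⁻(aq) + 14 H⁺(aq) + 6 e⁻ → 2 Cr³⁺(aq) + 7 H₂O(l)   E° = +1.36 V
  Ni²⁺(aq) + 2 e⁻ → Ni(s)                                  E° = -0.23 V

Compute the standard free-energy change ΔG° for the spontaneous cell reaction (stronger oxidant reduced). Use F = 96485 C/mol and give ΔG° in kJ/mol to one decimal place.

-920.5 kJ/mol

Cr₂O₇²⁻/Cr³⁺ (E° = +1.36 V) is the cathode; Ni²⁺/Ni (E° = -0.23 V) is the anode, so E°cell = +1.59 V.
Balancing electrons gives n = 6 (lcm of 6 and 2).
ΔG° = −nFE° = −(6)(96485)(+1.59) = -920,467 J = -920.5 kJ/mol.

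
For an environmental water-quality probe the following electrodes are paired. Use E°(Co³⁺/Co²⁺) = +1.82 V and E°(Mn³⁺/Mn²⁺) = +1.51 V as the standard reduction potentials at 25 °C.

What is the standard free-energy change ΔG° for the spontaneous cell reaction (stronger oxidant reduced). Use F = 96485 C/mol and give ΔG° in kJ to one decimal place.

-29.9 kJ

Co³⁺/Co²⁺ (E° = +1.82 V) is the cathode; Mn³⁺/Mn²⁺ (E° = +1.51 V) is the anode, so E°cell = +0.31 V.
Balancing electrons gives n = 1 (lcm of 1 and 1).
ΔG° = −nFE° = −(1)(96485)(+0.31) = -29,910 J = -29.9 kJ.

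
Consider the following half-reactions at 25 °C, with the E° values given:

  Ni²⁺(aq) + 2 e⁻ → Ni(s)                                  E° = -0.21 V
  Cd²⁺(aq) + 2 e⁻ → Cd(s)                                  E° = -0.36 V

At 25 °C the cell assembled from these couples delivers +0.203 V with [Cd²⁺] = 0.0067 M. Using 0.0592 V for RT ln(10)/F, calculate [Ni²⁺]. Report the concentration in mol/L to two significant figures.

0.41 M

Ni²⁺/Ni is the cathode, Cd²⁺/Cd the anode: E°cell = +0.15 V, n = 2.
Overall reaction: Ni²⁺(aq) + Cd(s) → Ni(s) + Cd²⁺(aq); Q = [Cd²⁺]^1/[Ni²⁺]^1.
From E = E° − (0.0592/n) log Q: log Q = (E° − E)·n/0.0592 = (+0.15 − (+0.203))·2/0.0592 = -1.7905.
So 1·log[Ni²⁺] = 1·log(0.0067) − log Q = -2.1739 − (-1.7905) = -0.3834; [Ni²⁺] = 10^(-0.3834) ≈ 0.41 M.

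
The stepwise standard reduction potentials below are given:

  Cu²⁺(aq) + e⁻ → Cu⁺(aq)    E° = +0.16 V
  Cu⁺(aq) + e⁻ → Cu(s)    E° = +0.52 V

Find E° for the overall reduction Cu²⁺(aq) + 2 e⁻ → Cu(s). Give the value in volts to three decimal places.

Since ΔG° = −nFE° is additive over sequential reductions, n₃E°₃ = n₁E°₁ + n₂E°₂.
E°₃ = (1×+0.16 + 1×+0.52) / 2 = (+0.680) / 2 = +0.340 V.

+0.340 V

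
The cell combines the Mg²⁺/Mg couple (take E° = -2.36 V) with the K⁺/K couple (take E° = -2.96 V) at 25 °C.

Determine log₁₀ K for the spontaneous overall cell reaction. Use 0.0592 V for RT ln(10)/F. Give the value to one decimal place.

20.3

Cathode: Mg²⁺/Mg; anode: K⁺/K. E°cell = +0.60 V, n = 2.
log K = nE°cell / 0.0592 = (2)(+0.60) / 0.0592 = 20.3.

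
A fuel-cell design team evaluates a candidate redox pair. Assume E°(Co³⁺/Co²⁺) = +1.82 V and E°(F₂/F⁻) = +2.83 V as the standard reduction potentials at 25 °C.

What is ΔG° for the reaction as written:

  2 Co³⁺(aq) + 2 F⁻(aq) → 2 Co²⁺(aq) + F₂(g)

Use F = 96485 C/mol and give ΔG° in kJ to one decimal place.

+194.9 kJ

As written, Co³⁺/Co²⁺ is reduced (cathode) and F₂/F⁻ is oxidised (anode), so E°cell = (+1.82) − (+2.83) = -1.01 V.
Balancing electrons gives n = 2.
ΔG° = −nFE° = −(2)(96485)(-1.01) = 194,900 J = +194.9 kJ.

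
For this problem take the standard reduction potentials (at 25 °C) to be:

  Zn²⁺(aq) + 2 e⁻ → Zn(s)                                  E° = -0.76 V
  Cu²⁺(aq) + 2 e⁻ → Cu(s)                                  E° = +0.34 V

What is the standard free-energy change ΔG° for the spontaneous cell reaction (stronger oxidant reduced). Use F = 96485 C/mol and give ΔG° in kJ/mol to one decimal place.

-212.3 kJ/mol

Cu²⁺/Cu (E° = +0.34 V) is the cathode; Zn²⁺/Zn (E° = -0.76 V) is the anode, so E°cell = +1.10 V.
Balancing electrons gives n = 2 (lcm of 2 and 2).
ΔG° = −nFE° = −(2)(96485)(+1.10) = -212,267 J = -212.3 kJ/mol.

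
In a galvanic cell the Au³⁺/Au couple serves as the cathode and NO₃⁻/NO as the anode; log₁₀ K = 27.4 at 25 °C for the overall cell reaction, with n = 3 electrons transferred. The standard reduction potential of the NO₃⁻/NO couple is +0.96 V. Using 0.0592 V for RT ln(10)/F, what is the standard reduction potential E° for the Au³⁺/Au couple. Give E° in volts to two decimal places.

+1.50 V

E°cell = (0.0592/n)·log K = (0.0592/3)(27.4) = +0.541 V.
Since Au³⁺/Au is the cathode and NO₃⁻/NO the anode, E°cell = E°(Au³⁺/Au) − E°(NO₃⁻/NO).
So E°(Au³⁺/Au) = E°cell + E°(NO₃⁻/NO) = +0.541 + (+0.96) = +1.50 V.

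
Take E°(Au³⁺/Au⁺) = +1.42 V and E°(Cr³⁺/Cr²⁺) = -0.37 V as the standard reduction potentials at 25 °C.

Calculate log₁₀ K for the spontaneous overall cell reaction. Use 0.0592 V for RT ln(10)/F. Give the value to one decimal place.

60.5

Cathode: Au³⁺/Au⁺; anode: Cr³⁺/Cr²⁺. E°cell = +1.79 V, n = 2.
log K = nE°cell / 0.0592 = (2)(+1.79) / 0.0592 = 60.5.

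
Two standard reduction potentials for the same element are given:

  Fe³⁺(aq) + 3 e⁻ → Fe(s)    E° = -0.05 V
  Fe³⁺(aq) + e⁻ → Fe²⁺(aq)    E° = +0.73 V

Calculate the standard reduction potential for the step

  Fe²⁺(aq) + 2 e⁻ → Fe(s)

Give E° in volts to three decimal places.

-0.440 V

Sequential free energies add, so n₃E°₃ = n₁E°₁ + n₂E°₂.
With n₃ = 3, and the known step contributing 1×(+0.73) V, the unknown satisfies 2·E° = 3×(-0.05) − 1×(+0.73) = -0.880.
E° = -0.880 / 2 = -0.440 V.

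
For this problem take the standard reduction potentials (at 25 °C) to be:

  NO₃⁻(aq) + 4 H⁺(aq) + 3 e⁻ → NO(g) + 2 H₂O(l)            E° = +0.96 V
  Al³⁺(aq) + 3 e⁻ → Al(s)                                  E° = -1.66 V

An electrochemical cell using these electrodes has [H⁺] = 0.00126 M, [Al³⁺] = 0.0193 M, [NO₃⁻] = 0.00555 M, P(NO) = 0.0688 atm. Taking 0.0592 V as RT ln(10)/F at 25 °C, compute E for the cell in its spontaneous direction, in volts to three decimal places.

+2.403 V

NO₃⁻/NO is the cathode (higher E°), Al³⁺/Al the anode: E°cell = +0.96 − (-1.66) = +2.62 V, n = 3.
Overall: NO₃⁻(aq) + 4 H⁺(aq) + Al(s) → NO(g) + 2 H₂O(l) + Al³⁺(aq)
Q = P(NO)·[Al³⁺] / ([NO₃⁻]·[H⁺]^4); log Q = 10.977.
E = E° − (0.0592/n) log Q = +2.62 − (0.0592/3)(10.977) = +2.403 V.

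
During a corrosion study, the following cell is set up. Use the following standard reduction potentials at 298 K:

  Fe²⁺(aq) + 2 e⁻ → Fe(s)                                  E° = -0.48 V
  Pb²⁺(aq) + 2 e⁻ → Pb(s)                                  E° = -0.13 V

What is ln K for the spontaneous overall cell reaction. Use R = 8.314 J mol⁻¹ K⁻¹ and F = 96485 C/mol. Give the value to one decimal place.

27.3

Cathode: Pb²⁺/Pb; anode: Fe²⁺/Fe. E°cell = (-0.13) − (-0.48) = +0.35 V, with n = 2.
ΔG° = −nFE° = −RT ln K, so ln K = nFE°/(RT) = (2)(96485)(+0.35) / ((8.314)(298)) = 27.260.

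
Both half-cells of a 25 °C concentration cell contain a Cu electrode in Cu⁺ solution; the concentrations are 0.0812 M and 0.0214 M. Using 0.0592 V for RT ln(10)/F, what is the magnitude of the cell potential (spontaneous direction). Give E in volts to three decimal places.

+0.034 V

For a concentration cell E°cell = 0. The 0.0812 M side is the cathode (reduction is favoured where [Cu⁺] is higher).
With n = 1, E = −(0.0592/1) log([Cu⁺]ₐₙ/[Cu⁺]꜀ₐₜ) = −(0.0592/1) log(0.0214/0.0812) = −(0.0592/1)(-0.579) = +0.034 V.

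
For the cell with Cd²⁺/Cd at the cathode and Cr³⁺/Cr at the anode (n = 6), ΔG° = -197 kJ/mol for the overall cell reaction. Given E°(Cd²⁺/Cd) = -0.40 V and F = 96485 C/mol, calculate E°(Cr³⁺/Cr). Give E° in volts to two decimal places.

-0.74 V

E°cell = −ΔG°/(nF) = −(-197×10³)/((6)(96485)) = +0.340 V.
Since Cd²⁺/Cd is the cathode and Cr³⁺/Cr the anode, E°cell = E°(Cd²⁺/Cd) − E°(Cr³⁺/Cr).
So E°(Cr³⁺/Cr) = E°(Cd²⁺/Cd) − E°cell = (-0.40) − (+0.340) = -0.74 V.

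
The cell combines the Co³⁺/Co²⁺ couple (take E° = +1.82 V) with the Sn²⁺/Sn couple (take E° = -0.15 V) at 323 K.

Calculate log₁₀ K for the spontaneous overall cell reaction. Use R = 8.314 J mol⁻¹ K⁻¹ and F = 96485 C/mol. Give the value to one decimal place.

Cathode: Co³⁺/Co²⁺; anode: Sn²⁺/Sn. E°cell = (+1.82) − (-0.15) = +1.97 V, with n = 2.
ΔG° = −nFE° = −RT ln K, so ln K = nFE°/(RT) = (2)(96485)(+1.97) / ((8.314)(323)) = 141.561.
log₁₀ K = 141.561 / ln 10 = 61.5.

61.5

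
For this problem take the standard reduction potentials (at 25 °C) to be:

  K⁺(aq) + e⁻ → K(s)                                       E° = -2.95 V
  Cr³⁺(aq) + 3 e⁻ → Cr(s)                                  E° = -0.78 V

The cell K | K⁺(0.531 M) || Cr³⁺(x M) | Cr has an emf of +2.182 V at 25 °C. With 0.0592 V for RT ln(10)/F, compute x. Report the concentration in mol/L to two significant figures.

Cr³⁺/Cr is the cathode, K⁺/K the anode: E°cell = +2.17 V, n = 3.
Overall reaction: Cr³⁺(aq) + 3 K(s) → Cr(s) + 3 K⁺(aq); Q = [K⁺]^3/[Cr³⁺]^1.
From E = E° − (0.0592/n) log Q: log Q = (E° − E)·n/0.0592 = (+2.17 − (+2.182))·3/0.0592 = -0.6081.
So 1·log[Cr³⁺] = 3·log(0.531) − log Q = -0.8247 − (-0.6081) = -0.2166; [Cr³⁺] = 10^(-0.2166) ≈ 0.61 M.

0.61 M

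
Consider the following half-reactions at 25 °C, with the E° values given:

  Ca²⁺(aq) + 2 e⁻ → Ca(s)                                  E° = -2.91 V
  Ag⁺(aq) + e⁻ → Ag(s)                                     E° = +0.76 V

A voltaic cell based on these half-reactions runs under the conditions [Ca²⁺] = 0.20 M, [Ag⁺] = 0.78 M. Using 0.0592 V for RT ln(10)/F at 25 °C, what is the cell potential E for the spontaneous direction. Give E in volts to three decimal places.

Ag⁺/Ag is the cathode (higher E°), Ca²⁺/Ca the anode: E°cell = +0.76 − (-2.91) = +3.67 V, n = 2.
Overall: 2 Ag⁺(aq) + Ca(s) → 2 Ag(s) + Ca²⁺(aq)
Q = [Ca²⁺] / ([Ag⁺]^2); log Q = -0.483.
E = E° − (0.0592/n) log Q = +3.67 − (0.0592/2)(-0.483) = +3.684 V.

+3.684 V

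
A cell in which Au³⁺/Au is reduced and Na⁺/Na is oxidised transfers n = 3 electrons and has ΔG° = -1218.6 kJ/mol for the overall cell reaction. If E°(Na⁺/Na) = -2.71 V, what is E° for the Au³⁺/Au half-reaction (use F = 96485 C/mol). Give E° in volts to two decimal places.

E°cell = −ΔG°/(nF) = −(-1218.6×10³)/((3)(96485)) = +4.210 V.
Since Au³⁺/Au is the cathode and Na⁺/Na the anode, E°cell = E°(Au³⁺/Au) − E°(Na⁺/Na).
So E°(Au³⁺/Au) = E°cell + E°(Na⁺/Na) = +4.210 + (-2.71) = +1.50 V.

+1.50 V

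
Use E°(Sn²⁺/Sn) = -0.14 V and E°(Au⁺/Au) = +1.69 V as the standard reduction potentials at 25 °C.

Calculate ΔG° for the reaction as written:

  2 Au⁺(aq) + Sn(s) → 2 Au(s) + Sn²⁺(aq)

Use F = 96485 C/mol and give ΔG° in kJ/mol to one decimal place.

-353.1 kJ/mol

As written, Au⁺/Au is reduced (cathode) and Sn²⁺/Sn is oxidised (anode), so E°cell = (+1.69) − (-0.14) = +1.83 V.
Balancing electrons gives n = 2.
ΔG° = −nFE° = −(2)(96485)(+1.83) = -353,135 J = -353.1 kJ/mol.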